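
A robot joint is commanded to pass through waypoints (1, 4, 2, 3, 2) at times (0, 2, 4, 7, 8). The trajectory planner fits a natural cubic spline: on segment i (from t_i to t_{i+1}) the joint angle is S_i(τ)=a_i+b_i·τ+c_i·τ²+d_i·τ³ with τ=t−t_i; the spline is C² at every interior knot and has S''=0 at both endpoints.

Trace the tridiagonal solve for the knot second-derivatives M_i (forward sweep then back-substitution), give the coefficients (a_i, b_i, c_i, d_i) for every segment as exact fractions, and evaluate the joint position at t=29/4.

Δ: Δ0=3/2, Δ1=-1, Δ2=1/3, Δ3=-1
row 1: diag=8, rhs=-15; c'=1/4, d'=-15/8
row 2: denom=10−2·1/4=19/2; d'=(8−2·-15/8)/(19/2)=47/38
row 3: denom=8−3·6/19=134/19; d'=(-8−3·47/38)/(134/19)=-445/268
back: M3=-445/268
back: M2=47/38−6/19·-445/268=118/67
back: M1=-15/8−1/4·118/67=-1241/536
M: M0=0, M1=-1241/536, M2=118/67, M3=-445/268, M4=0
seg 0: a=1, c=M0/2=0, d=(M1−M0)/(6·2)=-1241/6432, b=Δ0−h0·(2M0+M1)/6=3653/1608
seg 1: a=4, c=M1/2=-1241/1072, d=(M2−M1)/(6·2)=2185/6432, b=Δ1−h1·(2M1+M2)/6=-35/804
seg 2: a=2, c=M2/2=59/67, d=(M3−M2)/(6·3)=-917/4824, b=Δ2−h2·(2M2+M3)/6=-961/1608
seg 3: a=3, c=M3/2=-445/536, d=(M4−M3)/(6·1)=445/1608, b=Δ3−h3·(2M3+M4)/6=-359/804
t_q=29/4 → seg 3, τ=1/4; S=3+-359/804·τ+-445/536·τ²+445/1608·τ³=97451/34304

  seg 0: a=1 b=3653/1608 c=0 d=-1241/6432
  seg 1: a=4 b=-35/804 c=-1241/1072 d=2185/6432
  seg 2: a=2 b=-961/1608 c=59/67 d=-917/4824
  seg 3: a=3 b=-359/804 c=-445/536 d=445/1608
S(29/4) = 97451/34304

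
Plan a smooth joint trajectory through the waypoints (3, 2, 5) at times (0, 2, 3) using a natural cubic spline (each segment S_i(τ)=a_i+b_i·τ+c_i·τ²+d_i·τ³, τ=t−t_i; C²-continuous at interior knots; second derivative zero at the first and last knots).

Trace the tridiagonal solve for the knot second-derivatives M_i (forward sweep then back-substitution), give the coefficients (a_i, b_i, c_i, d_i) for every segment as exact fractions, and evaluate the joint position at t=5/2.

  seg 0: a=3 b=-5/3 c=0 d=7/24
  seg 1: a=2 b=11/6 c=7/4 d=-7/12
S(5/2) = 105/32

Δ: Δ0=-1/2, Δ1=3
row 1: diag=6, rhs=21; c'=1/6, d'=7/2
back: M1=7/2
M: M0=0, M1=7/2, M2=0
seg 0: a=3, c=M0/2=0, d=(M1−M0)/(6·2)=7/24, b=Δ0−h0·(2M0+M1)/6=-5/3
seg 1: a=2, c=M1/2=7/4, d=(M2−M1)/(6·1)=-7/12, b=Δ1−h1·(2M1+M2)/6=11/6
t_q=5/2 → seg 1, τ=1/2; S=2+11/6·τ+7/4·τ²+-7/12·τ³=105/32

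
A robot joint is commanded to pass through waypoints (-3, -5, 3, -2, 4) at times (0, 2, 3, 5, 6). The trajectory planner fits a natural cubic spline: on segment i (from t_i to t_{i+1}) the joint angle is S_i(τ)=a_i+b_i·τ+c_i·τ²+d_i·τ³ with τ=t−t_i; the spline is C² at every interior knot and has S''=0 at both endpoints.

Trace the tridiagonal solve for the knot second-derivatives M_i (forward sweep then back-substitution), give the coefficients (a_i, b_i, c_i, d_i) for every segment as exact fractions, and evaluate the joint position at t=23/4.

Δ: Δ0=-1, Δ1=8, Δ2=-5/2, Δ3=6
row 1: diag=6, rhs=54; c'=1/6, d'=9
row 2: denom=6−1·1/6=35/6; d'=(-63−1·9)/(35/6)=-432/35
row 3: denom=6−2·12/35=186/35; d'=(51−2·-432/35)/(186/35)=883/62
back: M3=883/62
back: M2=-432/35−12/35·883/62=-534/31
back: M1=9−1/6·-534/31=368/31
M: M0=0, M1=368/31, M2=-534/31, M3=883/62, M4=0
seg 0: a=-3, c=M0/2=0, d=(M1−M0)/(6·2)=92/93, b=Δ0−h0·(2M0+M1)/6=-461/93
seg 1: a=-5, c=M1/2=184/31, d=(M2−M1)/(6·1)=-451/93, b=Δ1−h1·(2M1+M2)/6=643/93
seg 2: a=3, c=M2/2=-267/31, d=(M3−M2)/(6·2)=1951/744, b=Δ2−h2·(2M2+M3)/6=394/93
seg 3: a=-2, c=M3/2=883/124, d=(M4−M3)/(6·1)=-883/372, b=Δ3−h3·(2M3+M4)/6=233/186
t_q=23/4 → seg 3, τ=3/4; S=-2+233/186·τ+883/124·τ²+-883/372·τ³=15425/7936

  seg 0: a=-3 b=-461/93 c=0 d=92/93
  seg 1: a=-5 b=643/93 c=184/31 d=-451/93
  seg 2: a=3 b=394/93 c=-267/31 d=1951/744
  seg 3: a=-2 b=233/186 c=883/124 d=-883/372
S(23/4) = 15425/7936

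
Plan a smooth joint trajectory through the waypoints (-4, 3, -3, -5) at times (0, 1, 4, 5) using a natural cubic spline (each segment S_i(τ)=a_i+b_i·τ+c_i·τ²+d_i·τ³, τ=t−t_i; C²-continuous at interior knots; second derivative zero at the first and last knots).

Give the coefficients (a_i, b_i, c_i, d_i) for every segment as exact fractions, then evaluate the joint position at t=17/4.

Δ: Δ0=7, Δ1=-2, Δ2=-2
row 1: diag=8, rhs=-54; c'=3/8, d'=-27/4
row 2: denom=8−3·3/8=55/8; d'=(0−3·-27/4)/(55/8)=162/55
back: M2=162/55
back: M1=-27/4−3/8·162/55=-432/55
M: M0=0, M1=-432/55, M2=162/55, M3=0
seg 0: a=-4, c=M0/2=0, d=(M1−M0)/(6·1)=-72/55, b=Δ0−h0·(2M0+M1)/6=457/55
seg 1: a=3, c=M1/2=-216/55, d=(M2−M1)/(6·3)=3/5, b=Δ1−h1·(2M1+M2)/6=241/55
seg 2: a=-3, c=M2/2=81/55, d=(M3−M2)/(6·1)=-27/55, b=Δ2−h2·(2M2+M3)/6=-164/55
t_q=17/4 → seg 2, τ=1/4; S=-3+-164/55·τ+81/55·τ²+-27/55·τ³=-12887/3520

  seg 0: a=-4 b=457/55 c=0 d=-72/55
  seg 1: a=3 b=241/55 c=-216/55 d=3/5
  seg 2: a=-3 b=-164/55 c=81/55 d=-27/55
S(17/4) = -12887/3520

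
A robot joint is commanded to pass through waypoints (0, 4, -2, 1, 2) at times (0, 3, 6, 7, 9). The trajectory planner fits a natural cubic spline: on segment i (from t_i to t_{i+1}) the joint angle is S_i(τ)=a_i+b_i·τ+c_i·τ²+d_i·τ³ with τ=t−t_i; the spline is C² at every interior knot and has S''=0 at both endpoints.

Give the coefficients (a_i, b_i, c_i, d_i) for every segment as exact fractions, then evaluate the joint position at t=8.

  seg 0: a=0 b=577/204 c=0 d=-305/1836
  seg 1: a=4 b=-169/102 c=-305/204 d=845/1836
  seg 2: a=-2 b=367/204 c=45/17 d=-295/204
  seg 3: a=1 b=281/102 c=-115/68 d=115/408
S(8) = 319/136

Δ: Δ0=4/3, Δ1=-2, Δ2=3, Δ3=1/2
row 1: diag=12, rhs=-20; c'=1/4, d'=-5/3
row 2: denom=8−3·1/4=29/4; d'=(30−3·-5/3)/(29/4)=140/29
row 3: denom=6−1·4/29=170/29; d'=(-15−1·140/29)/(170/29)=-115/34
back: M3=-115/34
back: M2=140/29−4/29·-115/34=90/17
back: M1=-5/3−1/4·90/17=-305/102
M: M0=0, M1=-305/102, M2=90/17, M3=-115/34, M4=0
seg 0: a=0, c=M0/2=0, d=(M1−M0)/(6·3)=-305/1836, b=Δ0−h0·(2M0+M1)/6=577/204
seg 1: a=4, c=M1/2=-305/204, d=(M2−M1)/(6·3)=845/1836, b=Δ1−h1·(2M1+M2)/6=-169/102
seg 2: a=-2, c=M2/2=45/17, d=(M3−M2)/(6·1)=-295/204, b=Δ2−h2·(2M2+M3)/6=367/204
seg 3: a=1, c=M3/2=-115/68, d=(M4−M3)/(6·2)=115/408, b=Δ3−h3·(2M3+M4)/6=281/102
t_q=8 → seg 3, τ=1; S=1+281/102·τ+-115/68·τ²+115/408·τ³=319/136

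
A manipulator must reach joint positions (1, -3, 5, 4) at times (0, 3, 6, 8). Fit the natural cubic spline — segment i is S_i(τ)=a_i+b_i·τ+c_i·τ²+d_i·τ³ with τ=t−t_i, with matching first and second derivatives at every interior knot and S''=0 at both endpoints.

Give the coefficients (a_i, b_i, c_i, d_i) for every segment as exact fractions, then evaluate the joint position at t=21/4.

Δ: Δ0=-4/3, Δ1=8/3, Δ2=-1/2
row 1: diag=12, rhs=24; c'=1/4, d'=2
row 2: denom=10−3·1/4=37/4; d'=(-19−3·2)/(37/4)=-100/37
back: M2=-100/37
back: M1=2−1/4·-100/37=99/37
M: M0=0, M1=99/37, M2=-100/37, M3=0
seg 0: a=1, c=M0/2=0, d=(M1−M0)/(6·3)=11/74, b=Δ0−h0·(2M0+M1)/6=-593/222
seg 1: a=-3, c=M1/2=99/74, d=(M2−M1)/(6·3)=-199/666, b=Δ1−h1·(2M1+M2)/6=149/111
seg 2: a=5, c=M2/2=-50/37, d=(M3−M2)/(6·2)=25/111, b=Δ2−h2·(2M2+M3)/6=289/222
t_q=21/4 → seg 1, τ=9/4; S=-3+149/111·τ+99/74·τ²+-199/666·τ³=16053/4736

  seg 0: a=1 b=-593/222 c=0 d=11/74
  seg 1: a=-3 b=149/111 c=99/74 d=-199/666
  seg 2: a=5 b=289/222 c=-50/37 d=25/111
S(21/4) = 16053/4736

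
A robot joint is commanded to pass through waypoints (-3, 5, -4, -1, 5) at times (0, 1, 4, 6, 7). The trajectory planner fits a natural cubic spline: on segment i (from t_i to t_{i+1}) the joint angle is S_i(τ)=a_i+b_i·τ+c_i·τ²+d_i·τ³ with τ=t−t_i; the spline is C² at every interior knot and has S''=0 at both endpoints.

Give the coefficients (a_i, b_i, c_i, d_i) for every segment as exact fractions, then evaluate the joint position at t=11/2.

  seg 0: a=-3 b=1911/197 c=0 d=-335/197
  seg 1: a=5 b=906/197 c=-1005/197 d=506/591
  seg 2: a=-4 b=-570/197 c=513/197 d=-321/1576
  seg 3: a=-1 b=2001/394 c=1089/788 d=-363/788
S(11/2) = -39947/12608

Δ: Δ0=8, Δ1=-3, Δ2=3/2, Δ3=6
row 1: diag=8, rhs=-66; c'=3/8, d'=-33/4
row 2: denom=10−3·3/8=71/8; d'=(27−3·-33/4)/(71/8)=414/71
row 3: denom=6−2·16/71=394/71; d'=(27−2·414/71)/(394/71)=1089/394
back: M3=1089/394
back: M2=414/71−16/71·1089/394=1026/197
back: M1=-33/4−3/8·1026/197=-2010/197
M: M0=0, M1=-2010/197, M2=1026/197, M3=1089/394, M4=0
seg 0: a=-3, c=M0/2=0, d=(M1−M0)/(6·1)=-335/197, b=Δ0−h0·(2M0+M1)/6=1911/197
seg 1: a=5, c=M1/2=-1005/197, d=(M2−M1)/(6·3)=506/591, b=Δ1−h1·(2M1+M2)/6=906/197
seg 2: a=-4, c=M2/2=513/197, d=(M3−M2)/(6·2)=-321/1576, b=Δ2−h2·(2M2+M3)/6=-570/197
seg 3: a=-1, c=M3/2=1089/788, d=(M4−M3)/(6·1)=-363/788, b=Δ3−h3·(2M3+M4)/6=2001/394
t_q=11/2 → seg 2, τ=3/2; S=-4+-570/197·τ+513/197·τ²+-321/1576·τ³=-39947/12608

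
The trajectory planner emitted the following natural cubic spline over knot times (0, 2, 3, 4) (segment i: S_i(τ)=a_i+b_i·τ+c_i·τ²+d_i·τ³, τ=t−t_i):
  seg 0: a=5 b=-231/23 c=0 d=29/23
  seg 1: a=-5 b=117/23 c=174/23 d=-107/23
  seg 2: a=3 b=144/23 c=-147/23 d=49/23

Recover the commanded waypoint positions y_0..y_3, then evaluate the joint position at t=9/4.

y_0=5 y_1=-5 y_2=3 y_3=5
S(9/4) = -213/64

y_0 = S_0(0) = a_0 = 5
y_1 = S_1(0) = a_1 = -5
y_2 = S_2(0) = a_2 = 3
y_3 = S_2(1) = 5
t_q=9/4 is in segment 1 (τ=1/4); S_1(τ)=-213/64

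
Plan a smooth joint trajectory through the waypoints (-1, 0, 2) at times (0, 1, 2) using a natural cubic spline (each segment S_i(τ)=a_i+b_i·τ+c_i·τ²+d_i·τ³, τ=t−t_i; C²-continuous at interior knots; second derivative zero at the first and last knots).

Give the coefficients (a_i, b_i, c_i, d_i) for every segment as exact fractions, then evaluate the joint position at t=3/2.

Δ: Δ0=1, Δ1=2
row 1: diag=4, rhs=6; c'=1/4, d'=3/2
back: M1=3/2
M: M0=0, M1=3/2, M2=0
seg 0: a=-1, c=M0/2=0, d=(M1−M0)/(6·1)=1/4, b=Δ0−h0·(2M0+M1)/6=3/4
seg 1: a=0, c=M1/2=3/4, d=(M2−M1)/(6·1)=-1/4, b=Δ1−h1·(2M1+M2)/6=3/2
t_q=3/2 → seg 1, τ=1/2; S=0+3/2·τ+3/4·τ²+-1/4·τ³=29/32

  seg 0: a=-1 b=3/4 c=0 d=1/4
  seg 1: a=0 b=3/2 c=3/4 d=-1/4
S(3/2) = 29/32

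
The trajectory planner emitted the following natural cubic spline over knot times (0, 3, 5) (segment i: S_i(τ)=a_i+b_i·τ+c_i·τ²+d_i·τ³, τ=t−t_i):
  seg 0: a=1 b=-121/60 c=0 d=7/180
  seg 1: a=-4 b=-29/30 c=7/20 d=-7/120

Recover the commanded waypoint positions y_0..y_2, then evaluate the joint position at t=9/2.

y_0=1 y_1=-4 y_2=-5
S(9/2) = -311/64

y_0 = S_0(0) = a_0 = 1
y_1 = S_1(0) = a_1 = -4
y_2 = S_1(2) = -5
t_q=9/2 is in segment 1 (τ=3/2); S_1(τ)=-311/64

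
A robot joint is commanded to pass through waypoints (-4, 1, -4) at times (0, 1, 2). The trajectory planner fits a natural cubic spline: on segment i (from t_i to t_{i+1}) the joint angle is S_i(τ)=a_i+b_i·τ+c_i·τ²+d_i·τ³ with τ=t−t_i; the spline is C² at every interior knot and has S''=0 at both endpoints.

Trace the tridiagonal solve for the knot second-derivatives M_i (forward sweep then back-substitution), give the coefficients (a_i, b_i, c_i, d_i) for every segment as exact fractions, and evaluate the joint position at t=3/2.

Δ: Δ0=5, Δ1=-5
row 1: diag=4, rhs=-60; c'=1/4, d'=-15
back: M1=-15
M: M0=0, M1=-15, M2=0
seg 0: a=-4, c=M0/2=0, d=(M1−M0)/(6·1)=-5/2, b=Δ0−h0·(2M0+M1)/6=15/2
seg 1: a=1, c=M1/2=-15/2, d=(M2−M1)/(6·1)=5/2, b=Δ1−h1·(2M1+M2)/6=0
t_q=3/2 → seg 1, τ=1/2; S=1+0·τ+-15/2·τ²+5/2·τ³=-9/16

  seg 0: a=-4 b=15/2 c=0 d=-5/2
  seg 1: a=1 b=0 c=-15/2 d=5/2
S(3/2) = -9/16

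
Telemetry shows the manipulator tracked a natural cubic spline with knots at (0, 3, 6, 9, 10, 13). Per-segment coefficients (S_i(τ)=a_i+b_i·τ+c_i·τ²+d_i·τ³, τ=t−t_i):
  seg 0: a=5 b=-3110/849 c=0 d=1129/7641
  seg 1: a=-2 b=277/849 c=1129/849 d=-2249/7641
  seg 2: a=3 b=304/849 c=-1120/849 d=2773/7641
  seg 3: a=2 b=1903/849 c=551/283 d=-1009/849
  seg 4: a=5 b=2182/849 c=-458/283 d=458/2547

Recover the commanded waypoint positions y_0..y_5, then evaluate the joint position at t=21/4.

y_0 = S_0(0) = a_0 = 5
y_1 = S_1(0) = a_1 = -2
y_2 = S_2(0) = a_2 = 3
y_3 = S_3(0) = a_3 = 2
y_4 = S_4(0) = a_4 = 5
y_5 = S_4(3) = 3
t_q=21/4 is in segment 1 (τ=9/4); S_1(τ)=38281/18112

y_0=5 y_1=-2 y_2=3 y_3=2 y_4=5 y_5=3
S(21/4) = 38281/18112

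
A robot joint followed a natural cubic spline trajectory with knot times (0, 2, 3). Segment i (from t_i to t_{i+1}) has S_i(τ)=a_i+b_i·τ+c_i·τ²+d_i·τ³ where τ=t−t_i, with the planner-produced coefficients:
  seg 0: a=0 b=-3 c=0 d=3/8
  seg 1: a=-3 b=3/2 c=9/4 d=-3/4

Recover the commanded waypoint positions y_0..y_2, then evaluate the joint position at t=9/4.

y_0=0 y_1=-3 y_2=0
S(9/4) = -639/256

y_0 = S_0(0) = a_0 = 0
y_1 = S_1(0) = a_1 = -3
y_2 = S_1(1) = 0
t_q=9/4 is in segment 1 (τ=1/4); S_1(τ)=-639/256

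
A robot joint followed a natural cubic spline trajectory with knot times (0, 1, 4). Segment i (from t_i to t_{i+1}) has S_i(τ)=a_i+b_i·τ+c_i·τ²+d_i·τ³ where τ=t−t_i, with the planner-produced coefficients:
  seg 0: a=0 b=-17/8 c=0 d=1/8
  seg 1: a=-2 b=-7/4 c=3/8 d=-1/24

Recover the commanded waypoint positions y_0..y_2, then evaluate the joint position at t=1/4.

y_0=0 y_1=-2 y_2=-5
S(1/4) = -271/512

y_0 = S_0(0) = a_0 = 0
y_1 = S_1(0) = a_1 = -2
y_2 = S_1(3) = -5
t_q=1/4 is in segment 0 (τ=1/4); S_0(τ)=-271/512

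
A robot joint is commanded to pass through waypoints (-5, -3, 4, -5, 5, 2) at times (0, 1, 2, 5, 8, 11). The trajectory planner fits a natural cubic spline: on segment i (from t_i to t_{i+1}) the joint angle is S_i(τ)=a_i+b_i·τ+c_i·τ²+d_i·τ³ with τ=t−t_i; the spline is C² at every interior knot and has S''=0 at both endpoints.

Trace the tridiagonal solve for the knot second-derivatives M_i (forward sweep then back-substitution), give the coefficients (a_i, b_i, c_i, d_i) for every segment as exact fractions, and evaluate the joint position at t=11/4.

Δ: Δ0=2, Δ1=7, Δ2=-3, Δ3=10/3, Δ4=-1
row 1: diag=4, rhs=30; c'=1/4, d'=15/2
row 2: denom=8−1·1/4=31/4; d'=(-60−1·15/2)/(31/4)=-270/31
row 3: denom=12−3·12/31=336/31; d'=(38−3·-270/31)/(336/31)=71/12
row 4: denom=12−3·31/112=1251/112; d'=(-26−3·71/12)/(1251/112)=-4900/1251
back: M4=-4900/1251
back: M3=71/12−31/112·-4900/1251=8758/1251
back: M2=-270/31−12/31·8758/1251=-4762/417
back: M1=15/2−1/4·-4762/417=4318/417
M: M0=0, M1=4318/417, M2=-4762/417, M3=8758/1251, M4=-4900/1251, M5=0
seg 0: a=-5, c=M0/2=0, d=(M1−M0)/(6·1)=2159/1251, b=Δ0−h0·(2M0+M1)/6=343/1251
seg 1: a=-3, c=M1/2=2159/417, d=(M2−M1)/(6·1)=-4540/1251, b=Δ1−h1·(2M1+M2)/6=6820/1251
seg 2: a=4, c=M2/2=-2381/417, d=(M3−M2)/(6·3)=11522/11259, b=Δ2−h2·(2M2+M3)/6=6154/1251
seg 3: a=-5, c=M3/2=4379/1251, d=(M4−M3)/(6·3)=-6829/11259, b=Δ3−h3·(2M3+M4)/6=-2138/1251
seg 4: a=5, c=M4/2=-2450/1251, d=(M5−M4)/(6·3)=2450/11259, b=Δ4−h4·(2M4+M5)/6=3649/1251
t_q=11/4 → seg 2, τ=3/4; S=4+6154/1251·τ+-2381/417·τ²+11522/11259·τ³=21837/4448

  seg 0: a=-5 b=343/1251 c=0 d=2159/1251
  seg 1: a=-3 b=6820/1251 c=2159/417 d=-4540/1251
  seg 2: a=4 b=6154/1251 c=-2381/417 d=11522/11259
  seg 3: a=-5 b=-2138/1251 c=4379/1251 d=-6829/11259
  seg 4: a=5 b=3649/1251 c=-2450/1251 d=2450/11259
S(11/4) = 21837/4448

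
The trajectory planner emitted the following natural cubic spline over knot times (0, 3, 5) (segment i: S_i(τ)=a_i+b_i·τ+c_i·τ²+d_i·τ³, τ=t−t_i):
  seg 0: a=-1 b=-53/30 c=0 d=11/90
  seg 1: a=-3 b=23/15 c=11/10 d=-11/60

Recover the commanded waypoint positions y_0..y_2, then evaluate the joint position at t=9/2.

y_0=-1 y_1=-3 y_2=3
S(9/2) = 37/32

y_0 = S_0(0) = a_0 = -1
y_1 = S_1(0) = a_1 = -3
y_2 = S_1(2) = 3
t_q=9/2 is in segment 1 (τ=3/2); S_1(τ)=37/32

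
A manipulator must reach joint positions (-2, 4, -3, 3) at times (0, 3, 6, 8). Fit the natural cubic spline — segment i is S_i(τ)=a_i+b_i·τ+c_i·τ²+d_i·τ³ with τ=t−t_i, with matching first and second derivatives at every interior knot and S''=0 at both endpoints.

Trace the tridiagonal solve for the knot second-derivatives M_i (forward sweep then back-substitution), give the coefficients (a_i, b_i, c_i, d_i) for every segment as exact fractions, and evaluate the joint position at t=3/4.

  seg 0: a=-2 b=400/111 c=0 d=-178/999
  seg 1: a=4 b=-134/111 c=-178/111 d=409/999
  seg 2: a=-3 b=25/111 c=77/37 d=-77/222
S(3/4) = 743/1184

Δ: Δ0=2, Δ1=-7/3, Δ2=3
row 1: diag=12, rhs=-26; c'=1/4, d'=-13/6
row 2: denom=10−3·1/4=37/4; d'=(32−3·-13/6)/(37/4)=154/37
back: M2=154/37
back: M1=-13/6−1/4·154/37=-356/111
M: M0=0, M1=-356/111, M2=154/37, M3=0
seg 0: a=-2, c=M0/2=0, d=(M1−M0)/(6·3)=-178/999, b=Δ0−h0·(2M0+M1)/6=400/111
seg 1: a=4, c=M1/2=-178/111, d=(M2−M1)/(6·3)=409/999, b=Δ1−h1·(2M1+M2)/6=-134/111
seg 2: a=-3, c=M2/2=77/37, d=(M3−M2)/(6·2)=-77/222, b=Δ2−h2·(2M2+M3)/6=25/111
t_q=3/4 → seg 0, τ=3/4; S=-2+400/111·τ+0·τ²+-178/999·τ³=743/1184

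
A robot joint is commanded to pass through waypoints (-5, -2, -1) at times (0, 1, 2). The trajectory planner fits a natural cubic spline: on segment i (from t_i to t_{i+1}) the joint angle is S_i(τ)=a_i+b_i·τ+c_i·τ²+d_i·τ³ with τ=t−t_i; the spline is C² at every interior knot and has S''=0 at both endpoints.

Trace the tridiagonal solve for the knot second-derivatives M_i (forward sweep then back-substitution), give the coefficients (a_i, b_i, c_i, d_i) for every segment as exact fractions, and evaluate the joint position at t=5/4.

Δ: Δ0=3, Δ1=1
row 1: diag=4, rhs=-12; c'=1/4, d'=-3
back: M1=-3
M: M0=0, M1=-3, M2=0
seg 0: a=-5, c=M0/2=0, d=(M1−M0)/(6·1)=-1/2, b=Δ0−h0·(2M0+M1)/6=7/2
seg 1: a=-2, c=M1/2=-3/2, d=(M2−M1)/(6·1)=1/2, b=Δ1−h1·(2M1+M2)/6=2
t_q=5/4 → seg 1, τ=1/4; S=-2+2·τ+-3/2·τ²+1/2·τ³=-203/128

  seg 0: a=-5 b=7/2 c=0 d=-1/2
  seg 1: a=-2 b=2 c=-3/2 d=1/2
S(5/4) = -203/128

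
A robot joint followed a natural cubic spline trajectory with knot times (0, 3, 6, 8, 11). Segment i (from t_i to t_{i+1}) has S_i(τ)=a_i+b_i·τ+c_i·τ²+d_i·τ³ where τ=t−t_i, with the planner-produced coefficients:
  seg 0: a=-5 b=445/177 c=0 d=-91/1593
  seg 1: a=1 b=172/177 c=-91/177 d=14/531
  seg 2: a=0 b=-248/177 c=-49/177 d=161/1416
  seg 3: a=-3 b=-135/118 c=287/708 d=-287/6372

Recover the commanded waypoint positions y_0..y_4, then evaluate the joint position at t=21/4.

y_0 = S_0(0) = a_0 = -5
y_1 = S_1(0) = a_1 = 1
y_2 = S_2(0) = a_2 = 0
y_3 = S_3(0) = a_3 = -3
y_4 = S_3(3) = -4
t_q=21/4 is in segment 1 (τ=9/4); S_1(τ)=1669/1888

y_0=-5 y_1=1 y_2=0 y_3=-3 y_4=-4
S(21/4) = 1669/1888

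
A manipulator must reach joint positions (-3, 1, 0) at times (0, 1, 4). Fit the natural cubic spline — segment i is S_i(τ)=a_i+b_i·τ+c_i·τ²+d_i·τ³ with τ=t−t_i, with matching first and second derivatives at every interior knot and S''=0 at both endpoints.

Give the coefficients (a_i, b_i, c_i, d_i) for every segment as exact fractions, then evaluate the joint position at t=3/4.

Δ: Δ0=4, Δ1=-1/3
row 1: diag=8, rhs=-26; c'=3/8, d'=-13/4
back: M1=-13/4
M: M0=0, M1=-13/4, M2=0
seg 0: a=-3, c=M0/2=0, d=(M1−M0)/(6·1)=-13/24, b=Δ0−h0·(2M0+M1)/6=109/24
seg 1: a=1, c=M1/2=-13/8, d=(M2−M1)/(6·3)=13/72, b=Δ1−h1·(2M1+M2)/6=35/12
t_q=3/4 → seg 0, τ=3/4; S=-3+109/24·τ+0·τ²+-13/24·τ³=91/512

  seg 0: a=-3 b=109/24 c=0 d=-13/24
  seg 1: a=1 b=35/12 c=-13/8 d=13/72
S(3/4) = 91/512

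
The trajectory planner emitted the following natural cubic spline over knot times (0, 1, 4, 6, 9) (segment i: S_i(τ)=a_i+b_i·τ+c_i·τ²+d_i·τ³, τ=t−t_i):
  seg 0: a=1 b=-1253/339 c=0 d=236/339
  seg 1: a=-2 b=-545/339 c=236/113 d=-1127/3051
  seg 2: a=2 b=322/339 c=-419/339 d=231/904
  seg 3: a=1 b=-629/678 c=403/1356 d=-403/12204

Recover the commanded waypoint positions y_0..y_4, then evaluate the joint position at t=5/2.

y_0=1 y_1=-2 y_2=2 y_3=1 y_4=0
S(5/2) = -867/904

y_0 = S_0(0) = a_0 = 1
y_1 = S_1(0) = a_1 = -2
y_2 = S_2(0) = a_2 = 2
y_3 = S_3(0) = a_3 = 1
y_4 = S_3(3) = 0
t_q=5/2 is in segment 1 (τ=3/2); S_1(τ)=-867/904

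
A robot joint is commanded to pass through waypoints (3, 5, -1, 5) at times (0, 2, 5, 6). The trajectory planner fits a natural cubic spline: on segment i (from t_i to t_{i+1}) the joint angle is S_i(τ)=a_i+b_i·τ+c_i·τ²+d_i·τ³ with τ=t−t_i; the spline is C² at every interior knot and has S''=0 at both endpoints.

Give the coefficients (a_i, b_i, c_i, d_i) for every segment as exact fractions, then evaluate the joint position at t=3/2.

Δ: Δ0=1, Δ1=-2, Δ2=6
row 1: diag=10, rhs=-18; c'=3/10, d'=-9/5
row 2: denom=8−3·3/10=71/10; d'=(48−3·-9/5)/(71/10)=534/71
back: M2=534/71
back: M1=-9/5−3/10·534/71=-288/71
M: M0=0, M1=-288/71, M2=534/71, M3=0
seg 0: a=3, c=M0/2=0, d=(M1−M0)/(6·2)=-24/71, b=Δ0−h0·(2M0+M1)/6=167/71
seg 1: a=5, c=M1/2=-144/71, d=(M2−M1)/(6·3)=137/213, b=Δ1−h1·(2M1+M2)/6=-121/71
seg 2: a=-1, c=M2/2=267/71, d=(M3−M2)/(6·1)=-89/71, b=Δ2−h2·(2M2+M3)/6=248/71
t_q=3/2 → seg 0, τ=3/2; S=3+167/71·τ+0·τ²+-24/71·τ³=765/142

  seg 0: a=3 b=167/71 c=0 d=-24/71
  seg 1: a=5 b=-121/71 c=-144/71 d=137/213
  seg 2: a=-1 b=248/71 c=267/71 d=-89/71
S(3/2) = 765/142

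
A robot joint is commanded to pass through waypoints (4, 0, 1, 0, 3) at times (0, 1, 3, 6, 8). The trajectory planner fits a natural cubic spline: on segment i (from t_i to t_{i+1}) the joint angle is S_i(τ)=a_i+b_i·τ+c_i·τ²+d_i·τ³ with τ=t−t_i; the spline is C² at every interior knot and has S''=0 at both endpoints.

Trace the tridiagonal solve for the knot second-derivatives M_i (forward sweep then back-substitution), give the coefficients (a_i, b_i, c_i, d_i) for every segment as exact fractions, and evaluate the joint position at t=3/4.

Δ: Δ0=-4, Δ1=1/2, Δ2=-1/3, Δ3=3/2
row 1: diag=6, rhs=27; c'=1/3, d'=9/2
row 2: denom=10−2·1/3=28/3; d'=(-5−2·9/2)/(28/3)=-3/2
row 3: denom=10−3·9/28=253/28; d'=(11−3·-3/2)/(253/28)=434/253
back: M3=434/253
back: M2=-3/2−9/28·434/253=-519/253
back: M1=9/2−1/3·-519/253=2623/506
M: M0=0, M1=2623/506, M2=-519/253, M3=434/253, M4=0
seg 0: a=4, c=M0/2=0, d=(M1−M0)/(6·1)=2623/3036, b=Δ0−h0·(2M0+M1)/6=-14767/3036
seg 1: a=0, c=M1/2=2623/1012, d=(M2−M1)/(6·2)=-3661/6072, b=Δ1−h1·(2M1+M2)/6=-3449/1518
seg 2: a=1, c=M2/2=-519/506, d=(M3−M2)/(6·3)=953/4554, b=Δ2−h2·(2M2+M3)/6=653/759
seg 3: a=0, c=M3/2=217/253, d=(M4−M3)/(6·2)=-217/1518, b=Δ3−h3·(2M3+M4)/6=541/1518
t_q=3/4 → seg 0, τ=3/4; S=4+-14767/3036·τ+0·τ²+2623/3036·τ³=46407/64768

  seg 0: a=4 b=-14767/3036 c=0 d=2623/3036
  seg 1: a=0 b=-3449/1518 c=2623/1012 d=-3661/6072
  seg 2: a=1 b=653/759 c=-519/506 d=953/4554
  seg 3: a=0 b=541/1518 c=217/253 d=-217/1518
S(3/4) = 46407/64768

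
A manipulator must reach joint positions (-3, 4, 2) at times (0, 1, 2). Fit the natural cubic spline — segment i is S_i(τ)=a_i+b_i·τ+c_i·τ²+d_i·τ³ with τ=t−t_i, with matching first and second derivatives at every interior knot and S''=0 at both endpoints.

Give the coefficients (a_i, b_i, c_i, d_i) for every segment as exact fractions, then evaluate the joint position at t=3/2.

Δ: Δ0=7, Δ1=-2
row 1: diag=4, rhs=-54; c'=1/4, d'=-27/2
back: M1=-27/2
M: M0=0, M1=-27/2, M2=0
seg 0: a=-3, c=M0/2=0, d=(M1−M0)/(6·1)=-9/4, b=Δ0−h0·(2M0+M1)/6=37/4
seg 1: a=4, c=M1/2=-27/4, d=(M2−M1)/(6·1)=9/4, b=Δ1−h1·(2M1+M2)/6=5/2
t_q=3/2 → seg 1, τ=1/2; S=4+5/2·τ+-27/4·τ²+9/4·τ³=123/32

  seg 0: a=-3 b=37/4 c=0 d=-9/4
  seg 1: a=4 b=5/2 c=-27/4 d=9/4
S(3/2) = 123/32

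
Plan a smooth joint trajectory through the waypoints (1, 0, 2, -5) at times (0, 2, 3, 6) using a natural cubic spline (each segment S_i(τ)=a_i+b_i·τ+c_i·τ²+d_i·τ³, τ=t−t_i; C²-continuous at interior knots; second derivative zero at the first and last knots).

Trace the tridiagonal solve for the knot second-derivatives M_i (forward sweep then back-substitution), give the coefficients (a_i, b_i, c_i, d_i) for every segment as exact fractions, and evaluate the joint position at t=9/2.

Δ: Δ0=-1/2, Δ1=2, Δ2=-7/3
row 1: diag=6, rhs=15; c'=1/6, d'=5/2
row 2: denom=8−1·1/6=47/6; d'=(-26−1·5/2)/(47/6)=-171/47
back: M2=-171/47
back: M1=5/2−1/6·-171/47=146/47
M: M0=0, M1=146/47, M2=-171/47, M3=0
seg 0: a=1, c=M0/2=0, d=(M1−M0)/(6·2)=73/282, b=Δ0−h0·(2M0+M1)/6=-433/282
seg 1: a=0, c=M1/2=73/47, d=(M2−M1)/(6·1)=-317/282, b=Δ1−h1·(2M1+M2)/6=443/282
seg 2: a=2, c=M2/2=-171/94, d=(M3−M2)/(6·3)=19/94, b=Δ2−h2·(2M2+M3)/6=184/141
t_q=9/2 → seg 2, τ=3/2; S=2+184/141·τ+-171/94·τ²+19/94·τ³=411/752

  seg 0: a=1 b=-433/282 c=0 d=73/282
  seg 1: a=0 b=443/282 c=73/47 d=-317/282
  seg 2: a=2 b=184/141 c=-171/94 d=19/94
S(9/2) = 411/752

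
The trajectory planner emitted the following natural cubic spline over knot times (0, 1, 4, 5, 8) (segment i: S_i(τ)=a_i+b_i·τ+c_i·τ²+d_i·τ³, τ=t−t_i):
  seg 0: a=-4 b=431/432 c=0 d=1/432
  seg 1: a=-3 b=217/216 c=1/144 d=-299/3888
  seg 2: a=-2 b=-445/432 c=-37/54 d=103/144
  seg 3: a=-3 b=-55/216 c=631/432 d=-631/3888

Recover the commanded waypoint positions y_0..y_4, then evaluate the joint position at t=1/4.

y_0=-4 y_1=-3 y_2=-2 y_3=-3 y_4=5
S(1/4) = -34565/9216

y_0 = S_0(0) = a_0 = -4
y_1 = S_1(0) = a_1 = -3
y_2 = S_2(0) = a_2 = -2
y_3 = S_3(0) = a_3 = -3
y_4 = S_3(3) = 5
t_q=1/4 is in segment 0 (τ=1/4); S_0(τ)=-34565/9216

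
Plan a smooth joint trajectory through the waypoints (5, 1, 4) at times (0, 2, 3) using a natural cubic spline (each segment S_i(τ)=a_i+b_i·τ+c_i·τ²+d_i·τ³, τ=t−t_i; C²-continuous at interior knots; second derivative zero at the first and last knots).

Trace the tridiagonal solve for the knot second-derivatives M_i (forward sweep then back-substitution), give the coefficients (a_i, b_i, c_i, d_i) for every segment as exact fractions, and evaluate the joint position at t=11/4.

  seg 0: a=5 b=-11/3 c=0 d=5/12
  seg 1: a=1 b=4/3 c=5/2 d=-5/6
S(11/4) = 391/128

Δ: Δ0=-2, Δ1=3
row 1: diag=6, rhs=30; c'=1/6, d'=5
back: M1=5
M: M0=0, M1=5, M2=0
seg 0: a=5, c=M0/2=0, d=(M1−M0)/(6·2)=5/12, b=Δ0−h0·(2M0+M1)/6=-11/3
seg 1: a=1, c=M1/2=5/2, d=(M2−M1)/(6·1)=-5/6, b=Δ1−h1·(2M1+M2)/6=4/3
t_q=11/4 → seg 1, τ=3/4; S=1+4/3·τ+5/2·τ²+-5/6·τ³=391/128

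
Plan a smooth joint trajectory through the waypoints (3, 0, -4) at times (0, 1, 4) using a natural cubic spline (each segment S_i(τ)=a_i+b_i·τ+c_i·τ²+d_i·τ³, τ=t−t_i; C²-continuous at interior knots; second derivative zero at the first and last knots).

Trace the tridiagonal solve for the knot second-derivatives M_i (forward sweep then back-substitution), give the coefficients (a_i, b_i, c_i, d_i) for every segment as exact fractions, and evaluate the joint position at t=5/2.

  seg 0: a=3 b=-77/24 c=0 d=5/24
  seg 1: a=0 b=-31/12 c=5/8 d=-5/72
S(5/2) = -173/64

Δ: Δ0=-3, Δ1=-4/3
row 1: diag=8, rhs=10; c'=3/8, d'=5/4
back: M1=5/4
M: M0=0, M1=5/4, M2=0
seg 0: a=3, c=M0/2=0, d=(M1−M0)/(6·1)=5/24, b=Δ0−h0·(2M0+M1)/6=-77/24
seg 1: a=0, c=M1/2=5/8, d=(M2−M1)/(6·3)=-5/72, b=Δ1−h1·(2M1+M2)/6=-31/12
t_q=5/2 → seg 1, τ=3/2; S=0+-31/12·τ+5/8·τ²+-5/72·τ³=-173/64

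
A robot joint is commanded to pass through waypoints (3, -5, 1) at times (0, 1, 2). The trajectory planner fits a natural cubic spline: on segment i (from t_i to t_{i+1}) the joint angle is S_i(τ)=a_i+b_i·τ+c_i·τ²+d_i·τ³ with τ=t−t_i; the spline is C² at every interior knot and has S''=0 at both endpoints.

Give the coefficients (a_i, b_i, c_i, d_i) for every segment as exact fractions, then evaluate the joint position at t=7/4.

  seg 0: a=3 b=-23/2 c=0 d=7/2
  seg 1: a=-5 b=-1 c=21/2 d=-7/2
S(7/4) = -169/128

Δ: Δ0=-8, Δ1=6
row 1: diag=4, rhs=84; c'=1/4, d'=21
back: M1=21
M: M0=0, M1=21, M2=0
seg 0: a=3, c=M0/2=0, d=(M1−M0)/(6·1)=7/2, b=Δ0−h0·(2M0+M1)/6=-23/2
seg 1: a=-5, c=M1/2=21/2, d=(M2−M1)/(6·1)=-7/2, b=Δ1−h1·(2M1+M2)/6=-1
t_q=7/4 → seg 1, τ=3/4; S=-5+-1·τ+21/2·τ²+-7/2·τ³=-169/128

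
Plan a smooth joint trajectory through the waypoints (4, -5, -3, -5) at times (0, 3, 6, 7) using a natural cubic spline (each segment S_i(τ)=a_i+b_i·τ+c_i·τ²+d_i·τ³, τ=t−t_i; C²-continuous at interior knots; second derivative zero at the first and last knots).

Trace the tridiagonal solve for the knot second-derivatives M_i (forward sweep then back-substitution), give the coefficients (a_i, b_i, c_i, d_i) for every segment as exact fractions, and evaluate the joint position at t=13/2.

Δ: Δ0=-3, Δ1=2/3, Δ2=-2
row 1: diag=12, rhs=22; c'=1/4, d'=11/6
row 2: denom=8−3·1/4=29/4; d'=(-16−3·11/6)/(29/4)=-86/29
back: M2=-86/29
back: M1=11/6−1/4·-86/29=224/87
M: M0=0, M1=224/87, M2=-86/29, M3=0
seg 0: a=4, c=M0/2=0, d=(M1−M0)/(6·3)=112/783, b=Δ0−h0·(2M0+M1)/6=-373/87
seg 1: a=-5, c=M1/2=112/87, d=(M2−M1)/(6·3)=-241/783, b=Δ1−h1·(2M1+M2)/6=-37/87
seg 2: a=-3, c=M2/2=-43/29, d=(M3−M2)/(6·1)=43/87, b=Δ2−h2·(2M2+M3)/6=-88/87
t_q=13/2 → seg 2, τ=1/2; S=-3+-88/87·τ+-43/29·τ²+43/87·τ³=-885/232

  seg 0: a=4 b=-373/87 c=0 d=112/783
  seg 1: a=-5 b=-37/87 c=112/87 d=-241/783
  seg 2: a=-3 b=-88/87 c=-43/29 d=43/87
S(13/2) = -885/232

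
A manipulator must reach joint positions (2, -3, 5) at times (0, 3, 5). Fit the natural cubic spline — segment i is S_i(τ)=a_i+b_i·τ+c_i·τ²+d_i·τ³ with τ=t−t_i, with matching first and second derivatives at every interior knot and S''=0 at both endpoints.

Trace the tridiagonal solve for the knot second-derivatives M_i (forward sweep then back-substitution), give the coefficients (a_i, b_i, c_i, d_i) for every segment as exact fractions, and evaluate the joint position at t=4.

Δ: Δ0=-5/3, Δ1=4
row 1: diag=10, rhs=34; c'=1/5, d'=17/5
back: M1=17/5
M: M0=0, M1=17/5, M2=0
seg 0: a=2, c=M0/2=0, d=(M1−M0)/(6·3)=17/90, b=Δ0−h0·(2M0+M1)/6=-101/30
seg 1: a=-3, c=M1/2=17/10, d=(M2−M1)/(6·2)=-17/60, b=Δ1−h1·(2M1+M2)/6=26/15
t_q=4 → seg 1, τ=1; S=-3+26/15·τ+17/10·τ²+-17/60·τ³=3/20

  seg 0: a=2 b=-101/30 c=0 d=17/90
  seg 1: a=-3 b=26/15 c=17/10 d=-17/60
S(4) = 3/20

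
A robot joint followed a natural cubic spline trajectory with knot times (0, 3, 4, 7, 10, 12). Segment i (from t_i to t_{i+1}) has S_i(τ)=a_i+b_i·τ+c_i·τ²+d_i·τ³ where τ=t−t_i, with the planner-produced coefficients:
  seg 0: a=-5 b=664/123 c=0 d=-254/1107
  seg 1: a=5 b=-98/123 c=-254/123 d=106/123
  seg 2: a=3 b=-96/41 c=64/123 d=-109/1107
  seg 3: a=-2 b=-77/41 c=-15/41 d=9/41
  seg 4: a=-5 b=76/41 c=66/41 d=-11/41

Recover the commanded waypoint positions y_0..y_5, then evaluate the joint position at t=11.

y_0 = S_0(0) = a_0 = -5
y_1 = S_1(0) = a_1 = 5
y_2 = S_2(0) = a_2 = 3
y_3 = S_3(0) = a_3 = -2
y_4 = S_4(0) = a_4 = -5
y_5 = S_4(2) = 3
t_q=11 is in segment 4 (τ=1); S_4(τ)=-74/41

y_0=-5 y_1=5 y_2=3 y_3=-2 y_4=-5 y_5=3
S(11) = -74/41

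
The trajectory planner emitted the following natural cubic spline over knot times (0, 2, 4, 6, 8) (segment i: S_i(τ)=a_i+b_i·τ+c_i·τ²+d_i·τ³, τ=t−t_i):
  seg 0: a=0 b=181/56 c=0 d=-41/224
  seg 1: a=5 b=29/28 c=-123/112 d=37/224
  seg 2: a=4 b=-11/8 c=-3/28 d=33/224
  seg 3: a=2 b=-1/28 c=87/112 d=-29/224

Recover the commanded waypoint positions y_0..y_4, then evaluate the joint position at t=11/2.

y_0 = S_0(0) = a_0 = 0
y_1 = S_1(0) = a_1 = 5
y_2 = S_2(0) = a_2 = 4
y_3 = S_3(0) = a_3 = 2
y_4 = S_3(2) = 4
t_q=11/2 is in segment 2 (τ=3/2); S_2(τ)=3931/1792

y_0=0 y_1=5 y_2=4 y_3=2 y_4=4
S(11/2) = 3931/1792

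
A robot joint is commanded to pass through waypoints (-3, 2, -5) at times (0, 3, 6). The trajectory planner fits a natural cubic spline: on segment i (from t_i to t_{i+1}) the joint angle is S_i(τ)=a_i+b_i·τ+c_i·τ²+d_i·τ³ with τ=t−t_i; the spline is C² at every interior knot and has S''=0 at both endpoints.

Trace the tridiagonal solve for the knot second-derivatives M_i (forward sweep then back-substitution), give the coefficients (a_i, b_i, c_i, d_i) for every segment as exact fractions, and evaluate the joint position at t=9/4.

Δ: Δ0=5/3, Δ1=-7/3
row 1: diag=12, rhs=-24; c'=1/4, d'=-2
back: M1=-2
M: M0=0, M1=-2, M2=0
seg 0: a=-3, c=M0/2=0, d=(M1−M0)/(6·3)=-1/9, b=Δ0−h0·(2M0+M1)/6=8/3
seg 1: a=2, c=M1/2=-1, d=(M2−M1)/(6·3)=1/9, b=Δ1−h1·(2M1+M2)/6=-1/3
t_q=9/4 → seg 0, τ=9/4; S=-3+8/3·τ+0·τ²+-1/9·τ³=111/64

  seg 0: a=-3 b=8/3 c=0 d=-1/9
  seg 1: a=2 b=-1/3 c=-1 d=1/9
S(9/4) = 111/64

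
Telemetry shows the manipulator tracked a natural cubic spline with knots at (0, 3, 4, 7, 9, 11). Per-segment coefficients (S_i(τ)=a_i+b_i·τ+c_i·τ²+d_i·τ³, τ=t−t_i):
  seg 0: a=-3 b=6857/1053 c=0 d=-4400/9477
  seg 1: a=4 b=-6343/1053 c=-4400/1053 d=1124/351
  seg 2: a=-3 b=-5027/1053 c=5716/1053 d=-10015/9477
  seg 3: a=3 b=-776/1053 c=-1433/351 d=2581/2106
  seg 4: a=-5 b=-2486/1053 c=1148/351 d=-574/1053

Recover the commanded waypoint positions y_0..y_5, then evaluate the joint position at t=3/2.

y_0=-3 y_1=4 y_2=-3 y_3=3 y_4=-5 y_5=-1
S(3/2) = 1217/234

y_0 = S_0(0) = a_0 = -3
y_1 = S_1(0) = a_1 = 4
y_2 = S_2(0) = a_2 = -3
y_3 = S_3(0) = a_3 = 3
y_4 = S_4(0) = a_4 = -5
y_5 = S_4(2) = -1
t_q=3/2 is in segment 0 (τ=3/2); S_0(τ)=1217/234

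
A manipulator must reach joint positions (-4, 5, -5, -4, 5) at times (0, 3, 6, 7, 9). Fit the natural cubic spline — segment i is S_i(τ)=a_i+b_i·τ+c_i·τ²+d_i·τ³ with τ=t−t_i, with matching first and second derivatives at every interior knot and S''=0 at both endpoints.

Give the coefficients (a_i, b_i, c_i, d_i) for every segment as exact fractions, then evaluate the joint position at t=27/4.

  seg 0: a=-4 b=5251/1020 c=0 d=-2191/9180
  seg 1: a=5 b=-661/510 c=-2191/1020 d=899/1836
  seg 2: a=-5 b=-983/1020 c=192/85 d=-301/1020
  seg 3: a=-4 b=1361/510 c=467/340 d=-467/2040
S(27/4) = -99589/21760

Δ: Δ0=3, Δ1=-10/3, Δ2=1, Δ3=9/2
row 1: diag=12, rhs=-38; c'=1/4, d'=-19/6
row 2: denom=8−3·1/4=29/4; d'=(26−3·-19/6)/(29/4)=142/29
row 3: denom=6−1·4/29=170/29; d'=(21−1·142/29)/(170/29)=467/170
back: M3=467/170
back: M2=142/29−4/29·467/170=384/85
back: M1=-19/6−1/4·384/85=-2191/510
M: M0=0, M1=-2191/510, M2=384/85, M3=467/170, M4=0
seg 0: a=-4, c=M0/2=0, d=(M1−M0)/(6·3)=-2191/9180, b=Δ0−h0·(2M0+M1)/6=5251/1020
seg 1: a=5, c=M1/2=-2191/1020, d=(M2−M1)/(6·3)=899/1836, b=Δ1−h1·(2M1+M2)/6=-661/510
seg 2: a=-5, c=M2/2=192/85, d=(M3−M2)/(6·1)=-301/1020, b=Δ2−h2·(2M2+M3)/6=-983/1020
seg 3: a=-4, c=M3/2=467/340, d=(M4−M3)/(6·2)=-467/2040, b=Δ3−h3·(2M3+M4)/6=1361/510
t_q=27/4 → seg 2, τ=3/4; S=-5+-983/1020·τ+192/85·τ²+-301/1020·τ³=-99589/21760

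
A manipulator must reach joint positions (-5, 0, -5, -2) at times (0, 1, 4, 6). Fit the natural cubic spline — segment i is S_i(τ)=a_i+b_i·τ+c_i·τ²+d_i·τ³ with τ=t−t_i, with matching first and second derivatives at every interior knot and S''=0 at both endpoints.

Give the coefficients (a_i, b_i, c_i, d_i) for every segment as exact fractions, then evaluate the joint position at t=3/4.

Δ: Δ0=5, Δ1=-5/3, Δ2=3/2
row 1: diag=8, rhs=-40; c'=3/8, d'=-5
row 2: denom=10−3·3/8=71/8; d'=(19−3·-5)/(71/8)=272/71
back: M2=272/71
back: M1=-5−3/8·272/71=-457/71
M: M0=0, M1=-457/71, M2=272/71, M3=0
seg 0: a=-5, c=M0/2=0, d=(M1−M0)/(6·1)=-457/426, b=Δ0−h0·(2M0+M1)/6=2587/426
seg 1: a=0, c=M1/2=-457/142, d=(M2−M1)/(6·3)=81/142, b=Δ1−h1·(2M1+M2)/6=608/213
seg 2: a=-5, c=M2/2=136/71, d=(M3−M2)/(6·2)=-68/213, b=Δ2−h2·(2M2+M3)/6=-449/426
t_q=3/4 → seg 0, τ=3/4; S=-5+2587/426·τ+0·τ²+-457/426·τ³=-8161/9088

  seg 0: a=-5 b=2587/426 c=0 d=-457/426
  seg 1: a=0 b=608/213 c=-457/142 d=81/142
  seg 2: a=-5 b=-449/426 c=136/71 d=-68/213
S(3/4) = -8161/9088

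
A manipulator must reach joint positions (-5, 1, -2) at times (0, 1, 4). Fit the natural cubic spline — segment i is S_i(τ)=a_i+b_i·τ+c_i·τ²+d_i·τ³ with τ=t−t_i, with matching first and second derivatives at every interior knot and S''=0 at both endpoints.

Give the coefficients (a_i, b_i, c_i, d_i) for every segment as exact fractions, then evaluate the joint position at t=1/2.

  seg 0: a=-5 b=55/8 c=0 d=-7/8
  seg 1: a=1 b=17/4 c=-21/8 d=7/24
S(1/2) = -107/64

Δ: Δ0=6, Δ1=-1
row 1: diag=8, rhs=-42; c'=3/8, d'=-21/4
back: M1=-21/4
M: M0=0, M1=-21/4, M2=0
seg 0: a=-5, c=M0/2=0, d=(M1−M0)/(6·1)=-7/8, b=Δ0−h0·(2M0+M1)/6=55/8
seg 1: a=1, c=M1/2=-21/8, d=(M2−M1)/(6·3)=7/24, b=Δ1−h1·(2M1+M2)/6=17/4
t_q=1/2 → seg 0, τ=1/2; S=-5+55/8·τ+0·τ²+-7/8·τ³=-107/64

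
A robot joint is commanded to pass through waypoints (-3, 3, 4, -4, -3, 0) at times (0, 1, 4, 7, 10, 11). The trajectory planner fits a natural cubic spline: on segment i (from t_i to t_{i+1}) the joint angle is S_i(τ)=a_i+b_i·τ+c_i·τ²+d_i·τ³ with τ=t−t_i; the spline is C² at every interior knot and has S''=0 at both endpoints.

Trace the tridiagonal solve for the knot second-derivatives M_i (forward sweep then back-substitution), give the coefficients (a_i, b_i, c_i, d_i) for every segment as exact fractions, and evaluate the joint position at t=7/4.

Δ: Δ0=6, Δ1=1/3, Δ2=-8/3, Δ3=1/3, Δ4=3
row 1: diag=8, rhs=-34; c'=3/8, d'=-17/4
row 2: denom=12−3·3/8=87/8; d'=(-18−3·-17/4)/(87/8)=-14/29
row 3: denom=12−3·8/29=324/29; d'=(18−3·-14/29)/(324/29)=47/27
row 4: denom=8−3·29/108=259/36; d'=(16−3·47/27)/(259/36)=388/259
back: M4=388/259
back: M3=47/27−29/108·388/259=1040/777
back: M2=-14/29−8/29·1040/777=-662/777
back: M1=-17/4−3/8·-662/777=-1018/259
M: M0=0, M1=-1018/259, M2=-662/777, M3=1040/777, M4=388/259, M5=0
seg 0: a=-3, c=M0/2=0, d=(M1−M0)/(6·1)=-509/777, b=Δ0−h0·(2M0+M1)/6=5171/777
seg 1: a=3, c=M1/2=-509/259, d=(M2−M1)/(6·3)=1196/6993, b=Δ1−h1·(2M1+M2)/6=3644/777
seg 2: a=4, c=M2/2=-331/777, d=(M3−M2)/(6·3)=23/189, b=Δ2−h2·(2M2+M3)/6=-1930/777
seg 3: a=-4, c=M3/2=520/777, d=(M4−M3)/(6·3)=62/6993, b=Δ3−h3·(2M3+M4)/6=-1363/777
seg 4: a=-3, c=M4/2=194/259, d=(M5−M4)/(6·1)=-194/777, b=Δ4−h4·(2M4+M5)/6=1943/777
t_q=7/4 → seg 1, τ=3/4; S=3+3644/777·τ+-509/259·τ²+1196/6993·τ³=11363/2072

  seg 0: a=-3 b=5171/777 c=0 d=-509/777
  seg 1: a=3 b=3644/777 c=-509/259 d=1196/6993
  seg 2: a=4 b=-1930/777 c=-331/777 d=23/189
  seg 3: a=-4 b=-1363/777 c=520/777 d=62/6993
  seg 4: a=-3 b=1943/777 c=194/259 d=-194/777
S(7/4) = 11363/2072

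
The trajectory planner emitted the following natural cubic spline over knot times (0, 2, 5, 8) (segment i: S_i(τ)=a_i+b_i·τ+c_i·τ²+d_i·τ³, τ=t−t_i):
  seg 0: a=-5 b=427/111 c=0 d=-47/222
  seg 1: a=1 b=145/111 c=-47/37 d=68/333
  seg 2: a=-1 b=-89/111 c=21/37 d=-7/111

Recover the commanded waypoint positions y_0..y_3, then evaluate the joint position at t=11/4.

y_0=-5 y_1=1 y_2=-1 y_3=0
S(11/4) = 50/37

y_0 = S_0(0) = a_0 = -5
y_1 = S_1(0) = a_1 = 1
y_2 = S_2(0) = a_2 = -1
y_3 = S_2(3) = 0
t_q=11/4 is in segment 1 (τ=3/4); S_1(τ)=50/37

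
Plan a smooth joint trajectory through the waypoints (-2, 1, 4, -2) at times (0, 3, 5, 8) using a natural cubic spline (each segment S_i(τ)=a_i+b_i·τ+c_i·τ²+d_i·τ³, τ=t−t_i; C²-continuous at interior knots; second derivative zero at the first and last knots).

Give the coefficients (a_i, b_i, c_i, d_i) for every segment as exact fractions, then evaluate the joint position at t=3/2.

Δ: Δ0=1, Δ1=3/2, Δ2=-2
row 1: diag=10, rhs=3; c'=1/5, d'=3/10
row 2: denom=10−2·1/5=48/5; d'=(-21−2·3/10)/(48/5)=-9/4
back: M2=-9/4
back: M1=3/10−1/5·-9/4=3/4
M: M0=0, M1=3/4, M2=-9/4, M3=0
seg 0: a=-2, c=M0/2=0, d=(M1−M0)/(6·3)=1/24, b=Δ0−h0·(2M0+M1)/6=5/8
seg 1: a=1, c=M1/2=3/8, d=(M2−M1)/(6·2)=-1/4, b=Δ1−h1·(2M1+M2)/6=7/4
seg 2: a=4, c=M2/2=-9/8, d=(M3−M2)/(6·3)=1/8, b=Δ2−h2·(2M2+M3)/6=1/4
t_q=3/2 → seg 0, τ=3/2; S=-2+5/8·τ+0·τ²+1/24·τ³=-59/64

  seg 0: a=-2 b=5/8 c=0 d=1/24
  seg 1: a=1 b=7/4 c=3/8 d=-1/4
  seg 2: a=4 b=1/4 c=-9/8 d=1/8
S(3/2) = -59/64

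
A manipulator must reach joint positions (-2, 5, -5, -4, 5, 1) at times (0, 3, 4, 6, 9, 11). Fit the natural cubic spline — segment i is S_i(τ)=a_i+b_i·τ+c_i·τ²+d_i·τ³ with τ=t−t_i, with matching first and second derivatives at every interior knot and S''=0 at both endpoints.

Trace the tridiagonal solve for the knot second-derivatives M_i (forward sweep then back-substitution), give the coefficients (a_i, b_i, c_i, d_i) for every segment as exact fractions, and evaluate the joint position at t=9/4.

Δ: Δ0=7/3, Δ1=-10, Δ2=1/2, Δ3=3, Δ4=-2
row 1: diag=8, rhs=-74; c'=1/8, d'=-37/4
row 2: denom=6−1·1/8=47/8; d'=(63−1·-37/4)/(47/8)=578/47
row 3: denom=10−2·16/47=438/47; d'=(15−2·578/47)/(438/47)=-451/438
row 4: denom=10−3·47/146=1319/146; d'=(-30−3·-451/438)/(1319/146)=-3929/1319
back: M4=-3929/1319
back: M3=-451/438−47/146·-3929/1319=-280/3957
back: M2=578/47−16/47·-280/3957=48758/3957
back: M1=-37/4−1/8·48758/3957=-42697/3957
M: M0=0, M1=-42697/3957, M2=48758/3957, M3=-280/3957, M4=-3929/1319, M5=0
seg 0: a=-2, c=M0/2=0, d=(M1−M0)/(6·3)=-42697/71226, b=Δ0−h0·(2M0+M1)/6=61163/7914
seg 1: a=5, c=M1/2=-42697/7914, d=(M2−M1)/(6·1)=30485/7914, b=Δ1−h1·(2M1+M2)/6=-33464/3957
seg 2: a=-5, c=M2/2=24379/3957, d=(M3−M2)/(6·2)=-8173/7914, b=Δ2−h2·(2M2+M3)/6=-20289/2638
seg 3: a=-4, c=M3/2=-140/3957, d=(M4−M3)/(6·3)=-11507/71226, b=Δ3−h3·(2M3+M4)/6=36089/7914
seg 4: a=5, c=M4/2=-3929/2638, d=(M5−M4)/(6·2)=3929/15828, b=Δ4−h4·(2M4+M5)/6=-56/3957
t_q=9/4 → seg 0, τ=9/4; S=-2+61163/7914·τ+0·τ²+-42697/71226·τ³=1445341/168832

  seg 0: a=-2 b=61163/7914 c=0 d=-42697/71226
  seg 1: a=5 b=-33464/3957 c=-42697/7914 d=30485/7914
  seg 2: a=-5 b=-20289/2638 c=24379/3957 d=-8173/7914
  seg 3: a=-4 b=36089/7914 c=-140/3957 d=-11507/71226
  seg 4: a=5 b=-56/3957 c=-3929/2638 d=3929/15828
S(9/4) = 1445341/168832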